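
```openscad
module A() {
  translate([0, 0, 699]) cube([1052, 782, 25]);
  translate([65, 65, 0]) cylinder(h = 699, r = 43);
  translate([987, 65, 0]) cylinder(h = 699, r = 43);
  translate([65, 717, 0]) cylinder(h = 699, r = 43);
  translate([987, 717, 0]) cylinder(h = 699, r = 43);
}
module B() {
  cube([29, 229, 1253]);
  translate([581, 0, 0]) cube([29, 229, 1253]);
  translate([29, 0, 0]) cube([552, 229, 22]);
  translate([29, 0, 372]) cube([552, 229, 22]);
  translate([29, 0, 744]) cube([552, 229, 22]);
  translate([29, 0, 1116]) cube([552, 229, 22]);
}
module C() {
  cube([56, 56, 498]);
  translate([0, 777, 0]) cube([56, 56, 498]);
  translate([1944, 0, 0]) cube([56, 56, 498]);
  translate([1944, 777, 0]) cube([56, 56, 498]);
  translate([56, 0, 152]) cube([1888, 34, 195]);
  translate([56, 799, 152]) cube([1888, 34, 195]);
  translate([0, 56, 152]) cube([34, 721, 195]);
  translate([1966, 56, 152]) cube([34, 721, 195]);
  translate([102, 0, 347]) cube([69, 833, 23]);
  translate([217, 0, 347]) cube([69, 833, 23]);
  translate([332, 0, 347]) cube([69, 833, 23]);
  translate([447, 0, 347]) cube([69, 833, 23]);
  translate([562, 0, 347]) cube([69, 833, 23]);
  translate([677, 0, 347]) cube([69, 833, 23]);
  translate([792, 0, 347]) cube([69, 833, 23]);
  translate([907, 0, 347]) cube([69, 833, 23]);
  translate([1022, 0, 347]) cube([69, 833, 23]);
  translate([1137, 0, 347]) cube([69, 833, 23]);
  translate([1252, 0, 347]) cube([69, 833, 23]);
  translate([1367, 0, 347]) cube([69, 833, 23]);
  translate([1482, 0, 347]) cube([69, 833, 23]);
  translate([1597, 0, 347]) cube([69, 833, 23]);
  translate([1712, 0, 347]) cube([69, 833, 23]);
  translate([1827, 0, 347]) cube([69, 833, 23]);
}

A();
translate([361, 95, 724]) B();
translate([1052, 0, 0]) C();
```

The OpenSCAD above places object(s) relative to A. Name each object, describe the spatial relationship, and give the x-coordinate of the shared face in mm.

A is a table. B is a bookshelf. C is a bed frame. The bookshelf is on top of the table. The bed frame is against the table's +x side, with their −y faces flush. The x-coordinate of the shared face is 1052 mm.

The table's +x face and the bed frame's −x face are both at x = 1052 mm.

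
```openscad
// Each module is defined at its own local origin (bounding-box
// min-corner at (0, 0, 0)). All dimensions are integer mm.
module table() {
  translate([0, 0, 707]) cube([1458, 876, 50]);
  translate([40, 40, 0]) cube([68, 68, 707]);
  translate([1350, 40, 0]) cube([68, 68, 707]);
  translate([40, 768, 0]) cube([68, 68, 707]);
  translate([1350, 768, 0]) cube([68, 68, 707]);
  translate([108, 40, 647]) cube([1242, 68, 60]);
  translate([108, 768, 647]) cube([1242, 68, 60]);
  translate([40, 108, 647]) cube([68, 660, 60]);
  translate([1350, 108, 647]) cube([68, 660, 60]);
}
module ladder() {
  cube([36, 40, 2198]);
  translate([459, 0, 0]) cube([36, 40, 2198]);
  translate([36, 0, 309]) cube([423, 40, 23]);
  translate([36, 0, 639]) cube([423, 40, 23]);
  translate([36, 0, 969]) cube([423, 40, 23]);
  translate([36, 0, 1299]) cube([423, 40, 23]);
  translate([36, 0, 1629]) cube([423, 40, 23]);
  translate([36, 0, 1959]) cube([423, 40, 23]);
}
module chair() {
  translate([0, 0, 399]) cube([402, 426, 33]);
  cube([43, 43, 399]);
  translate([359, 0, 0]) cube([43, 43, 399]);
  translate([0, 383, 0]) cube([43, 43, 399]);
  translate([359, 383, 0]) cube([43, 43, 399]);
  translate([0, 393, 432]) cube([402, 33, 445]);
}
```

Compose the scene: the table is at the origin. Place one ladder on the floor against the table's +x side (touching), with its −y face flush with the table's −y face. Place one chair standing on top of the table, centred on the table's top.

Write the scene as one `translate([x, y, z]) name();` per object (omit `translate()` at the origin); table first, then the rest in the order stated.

table();
translate([1458, 0, 0]) ladder();
translate([528, 225, 757]) chair();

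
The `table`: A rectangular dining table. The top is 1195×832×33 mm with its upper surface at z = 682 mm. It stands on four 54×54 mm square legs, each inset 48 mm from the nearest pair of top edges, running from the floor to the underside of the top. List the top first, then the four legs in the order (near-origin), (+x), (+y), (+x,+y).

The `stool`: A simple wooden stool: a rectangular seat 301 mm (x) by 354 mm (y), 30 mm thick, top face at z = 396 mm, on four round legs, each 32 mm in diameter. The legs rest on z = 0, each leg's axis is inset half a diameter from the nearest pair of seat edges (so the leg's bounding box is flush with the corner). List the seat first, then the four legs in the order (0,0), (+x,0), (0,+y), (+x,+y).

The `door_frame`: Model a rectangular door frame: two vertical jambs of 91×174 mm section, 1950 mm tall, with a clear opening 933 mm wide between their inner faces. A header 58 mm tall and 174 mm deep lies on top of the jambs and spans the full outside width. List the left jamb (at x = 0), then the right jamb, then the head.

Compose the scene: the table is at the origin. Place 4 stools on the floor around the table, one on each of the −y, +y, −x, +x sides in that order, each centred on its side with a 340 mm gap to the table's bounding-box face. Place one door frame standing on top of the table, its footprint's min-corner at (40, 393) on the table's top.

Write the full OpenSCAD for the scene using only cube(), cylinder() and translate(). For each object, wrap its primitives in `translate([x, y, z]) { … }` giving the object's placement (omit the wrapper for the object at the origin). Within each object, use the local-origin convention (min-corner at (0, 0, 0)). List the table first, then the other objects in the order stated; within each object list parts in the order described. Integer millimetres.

translate([0, 0, 649]) cube([1195, 832, 33]);
translate([48, 48, 0]) cube([54, 54, 649]);
translate([1093, 48, 0]) cube([54, 54, 649]);
translate([48, 730, 0]) cube([54, 54, 649]);
translate([1093, 730, 0]) cube([54, 54, 649]);
translate([447, -694, 0]) {
  translate([0, 0, 366]) cube([301, 354, 30]);
  translate([16, 16, 0]) cylinder(h = 366, r = 16);
  translate([285, 16, 0]) cylinder(h = 366, r = 16);
  translate([16, 338, 0]) cylinder(h = 366, r = 16);
  translate([285, 338, 0]) cylinder(h = 366, r = 16);
}
translate([447, 1172, 0]) {
  translate([0, 0, 366]) cube([301, 354, 30]);
  translate([16, 16, 0]) cylinder(h = 366, r = 16);
  translate([285, 16, 0]) cylinder(h = 366, r = 16);
  translate([16, 338, 0]) cylinder(h = 366, r = 16);
  translate([285, 338, 0]) cylinder(h = 366, r = 16);
}
translate([-641, 239, 0]) {
  translate([0, 0, 366]) cube([301, 354, 30]);
  translate([16, 16, 0]) cylinder(h = 366, r = 16);
  translate([285, 16, 0]) cylinder(h = 366, r = 16);
  translate([16, 338, 0]) cylinder(h = 366, r = 16);
  translate([285, 338, 0]) cylinder(h = 366, r = 16);
}
translate([1535, 239, 0]) {
  translate([0, 0, 366]) cube([301, 354, 30]);
  translate([16, 16, 0]) cylinder(h = 366, r = 16);
  translate([285, 16, 0]) cylinder(h = 366, r = 16);
  translate([16, 338, 0]) cylinder(h = 366, r = 16);
  translate([285, 338, 0]) cylinder(h = 366, r = 16);
}
translate([40, 393, 682]) {
  cube([91, 174, 1950]);
  translate([1024, 0, 0]) cube([91, 174, 1950]);
  translate([0, 0, 1950]) cube([1115, 174, 58]);
}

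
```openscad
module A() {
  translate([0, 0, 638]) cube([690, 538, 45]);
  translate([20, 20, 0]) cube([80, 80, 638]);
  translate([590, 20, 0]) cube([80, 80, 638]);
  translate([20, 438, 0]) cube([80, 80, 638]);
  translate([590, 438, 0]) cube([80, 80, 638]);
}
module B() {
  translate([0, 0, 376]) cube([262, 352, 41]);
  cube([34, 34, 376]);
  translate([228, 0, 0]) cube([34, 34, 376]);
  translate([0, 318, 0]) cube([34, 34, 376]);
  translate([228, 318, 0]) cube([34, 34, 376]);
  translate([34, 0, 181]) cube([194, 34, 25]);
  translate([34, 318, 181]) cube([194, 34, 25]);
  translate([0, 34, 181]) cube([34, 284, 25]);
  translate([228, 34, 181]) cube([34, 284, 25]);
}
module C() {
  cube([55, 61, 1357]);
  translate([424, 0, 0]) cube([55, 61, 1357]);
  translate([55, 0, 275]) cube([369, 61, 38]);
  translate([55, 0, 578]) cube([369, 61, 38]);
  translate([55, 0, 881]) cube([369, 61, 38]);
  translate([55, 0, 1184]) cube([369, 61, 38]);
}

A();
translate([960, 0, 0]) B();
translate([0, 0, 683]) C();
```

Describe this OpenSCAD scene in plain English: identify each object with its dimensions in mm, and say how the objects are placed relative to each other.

A is a table with a 690×538 mm rectangular top, 45 mm thick, top surface at z = 683 mm, supported by four 80×80 mm square legs, each inset 20 mm from the nearest pair of top edges, running from the floor.

B is a simple wooden stool: a rectangular seat 262 mm (x) by 352 mm (y), 41 mm thick, top face at z = 417 mm, on four square legs, each 34×34 mm in cross-section. The legs rest on z = 0, each flush with a corner of the seat. Four stretchers, 34 mm wide and 25 mm tall, connect adjacent legs with their undersides at z = 181 mm, each running between the inner faces of the legs it joins and aligned with the legs' outer faces on the other axis.

C is a wooden ladder with two side rails of 55×61 mm section and 1357 mm height, set 479 mm apart overall. Between them run 4 rectangular rungs (61 mm deep, 38 mm thick), front faces flush with the rails' −y face. The bottom of the first rung is 275 mm above the floor and each subsequent rung is 303 mm higher than the one below.

The stool is on the floor beside the table on its +x side. The ladder is on top of the table.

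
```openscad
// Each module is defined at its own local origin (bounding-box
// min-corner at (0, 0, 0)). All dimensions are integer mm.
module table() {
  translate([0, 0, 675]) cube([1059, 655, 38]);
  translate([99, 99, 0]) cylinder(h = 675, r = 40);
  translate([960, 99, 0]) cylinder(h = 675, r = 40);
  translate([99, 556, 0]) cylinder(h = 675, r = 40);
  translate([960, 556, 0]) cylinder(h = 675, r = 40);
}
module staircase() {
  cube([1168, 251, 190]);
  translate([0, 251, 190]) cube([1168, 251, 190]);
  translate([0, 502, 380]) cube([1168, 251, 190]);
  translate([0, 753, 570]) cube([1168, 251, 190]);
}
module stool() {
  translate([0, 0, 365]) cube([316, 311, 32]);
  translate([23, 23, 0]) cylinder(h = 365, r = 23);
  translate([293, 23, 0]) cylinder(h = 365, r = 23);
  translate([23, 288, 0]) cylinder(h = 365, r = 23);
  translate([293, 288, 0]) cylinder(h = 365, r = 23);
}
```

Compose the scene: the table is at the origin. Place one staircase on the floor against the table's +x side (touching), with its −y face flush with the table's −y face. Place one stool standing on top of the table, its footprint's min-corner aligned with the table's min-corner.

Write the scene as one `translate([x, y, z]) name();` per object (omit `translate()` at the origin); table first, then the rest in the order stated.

table();
translate([1059, 0, 0]) staircase();
translate([0, 0, 713]) stool();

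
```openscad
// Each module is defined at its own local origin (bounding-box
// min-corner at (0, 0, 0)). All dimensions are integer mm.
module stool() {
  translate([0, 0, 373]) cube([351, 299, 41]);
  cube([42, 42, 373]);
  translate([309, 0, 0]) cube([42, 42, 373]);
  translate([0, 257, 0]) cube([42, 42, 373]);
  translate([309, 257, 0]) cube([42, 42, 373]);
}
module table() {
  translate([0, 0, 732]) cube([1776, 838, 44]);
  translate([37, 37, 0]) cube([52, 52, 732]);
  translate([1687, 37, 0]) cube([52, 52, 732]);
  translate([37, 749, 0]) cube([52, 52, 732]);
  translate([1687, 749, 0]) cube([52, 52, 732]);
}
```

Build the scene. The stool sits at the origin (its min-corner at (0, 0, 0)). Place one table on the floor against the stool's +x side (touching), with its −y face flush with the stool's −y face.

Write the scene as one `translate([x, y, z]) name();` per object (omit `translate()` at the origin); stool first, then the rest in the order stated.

stool();
translate([351, 0, 0]) table();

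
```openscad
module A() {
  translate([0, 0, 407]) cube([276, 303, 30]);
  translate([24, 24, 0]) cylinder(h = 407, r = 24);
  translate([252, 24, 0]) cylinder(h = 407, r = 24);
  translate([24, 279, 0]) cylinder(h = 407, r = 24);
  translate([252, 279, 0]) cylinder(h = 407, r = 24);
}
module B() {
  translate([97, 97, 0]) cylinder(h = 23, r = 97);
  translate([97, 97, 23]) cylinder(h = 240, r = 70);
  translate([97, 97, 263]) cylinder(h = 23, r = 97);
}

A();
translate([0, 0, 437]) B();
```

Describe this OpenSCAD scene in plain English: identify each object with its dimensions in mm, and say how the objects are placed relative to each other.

A is a four-legged stool. The seat is 276×303 mm, 30 mm thick, top at z = 437 mm. It stands on four round legs, each 48 mm in diameter, from z = 0 to the seat underside, each leg's axis is inset half a diameter from the nearest pair of seat edges (so the leg's bounding box is flush with the corner).

B is a spool: two coaxial disc flanges of radius 97 mm and thickness 23 mm, joined by a core cylinder of radius 70 mm and height 240 mm. The lower flange rests on z = 0 and the three cylinders share a vertical axis.

The spool is on top of the stool.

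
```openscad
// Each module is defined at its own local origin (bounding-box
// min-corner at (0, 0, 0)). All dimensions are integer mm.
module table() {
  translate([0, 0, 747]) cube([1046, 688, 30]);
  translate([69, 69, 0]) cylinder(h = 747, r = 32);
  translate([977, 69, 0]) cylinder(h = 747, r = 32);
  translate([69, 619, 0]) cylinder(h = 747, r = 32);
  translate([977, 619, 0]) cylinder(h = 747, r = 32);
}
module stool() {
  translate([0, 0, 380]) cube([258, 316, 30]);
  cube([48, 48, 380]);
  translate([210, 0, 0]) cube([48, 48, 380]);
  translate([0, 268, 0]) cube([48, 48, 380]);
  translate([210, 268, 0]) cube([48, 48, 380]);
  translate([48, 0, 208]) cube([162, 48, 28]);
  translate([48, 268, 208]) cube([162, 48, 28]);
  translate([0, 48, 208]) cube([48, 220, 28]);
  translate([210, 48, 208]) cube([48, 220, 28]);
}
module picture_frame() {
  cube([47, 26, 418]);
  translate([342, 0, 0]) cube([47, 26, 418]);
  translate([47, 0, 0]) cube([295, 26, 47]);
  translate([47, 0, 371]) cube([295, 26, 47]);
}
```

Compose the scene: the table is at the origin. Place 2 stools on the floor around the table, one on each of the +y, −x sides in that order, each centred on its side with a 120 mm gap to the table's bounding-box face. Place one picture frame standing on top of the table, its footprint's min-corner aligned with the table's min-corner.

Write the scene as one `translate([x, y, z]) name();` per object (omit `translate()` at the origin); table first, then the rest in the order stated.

table();
translate([394, 808, 0]) stool();
translate([-378, 186, 0]) stool();
translate([0, 0, 777]) picture_frame();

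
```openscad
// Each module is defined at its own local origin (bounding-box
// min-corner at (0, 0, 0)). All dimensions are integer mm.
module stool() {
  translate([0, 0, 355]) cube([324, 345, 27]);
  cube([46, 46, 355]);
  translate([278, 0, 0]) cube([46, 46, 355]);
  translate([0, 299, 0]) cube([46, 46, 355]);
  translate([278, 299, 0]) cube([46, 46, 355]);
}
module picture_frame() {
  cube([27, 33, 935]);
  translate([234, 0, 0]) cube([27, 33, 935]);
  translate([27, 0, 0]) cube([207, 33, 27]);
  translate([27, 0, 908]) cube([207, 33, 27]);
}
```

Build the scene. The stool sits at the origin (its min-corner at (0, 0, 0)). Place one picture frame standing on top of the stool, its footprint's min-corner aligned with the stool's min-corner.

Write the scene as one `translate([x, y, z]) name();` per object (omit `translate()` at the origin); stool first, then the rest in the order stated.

stool();
translate([0, 0, 382]) picture_frame();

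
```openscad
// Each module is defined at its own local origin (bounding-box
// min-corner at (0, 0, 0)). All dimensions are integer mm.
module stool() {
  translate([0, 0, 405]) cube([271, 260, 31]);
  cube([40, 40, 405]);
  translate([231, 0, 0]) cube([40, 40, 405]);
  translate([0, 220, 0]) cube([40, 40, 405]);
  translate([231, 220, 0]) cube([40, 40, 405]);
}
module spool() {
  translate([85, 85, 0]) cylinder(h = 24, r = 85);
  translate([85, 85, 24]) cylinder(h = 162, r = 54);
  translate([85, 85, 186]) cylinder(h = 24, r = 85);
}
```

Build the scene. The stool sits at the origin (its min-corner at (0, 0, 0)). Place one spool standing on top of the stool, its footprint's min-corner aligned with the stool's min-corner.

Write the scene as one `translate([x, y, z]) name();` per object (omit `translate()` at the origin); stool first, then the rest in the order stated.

stool();
translate([0, 0, 436]) spool();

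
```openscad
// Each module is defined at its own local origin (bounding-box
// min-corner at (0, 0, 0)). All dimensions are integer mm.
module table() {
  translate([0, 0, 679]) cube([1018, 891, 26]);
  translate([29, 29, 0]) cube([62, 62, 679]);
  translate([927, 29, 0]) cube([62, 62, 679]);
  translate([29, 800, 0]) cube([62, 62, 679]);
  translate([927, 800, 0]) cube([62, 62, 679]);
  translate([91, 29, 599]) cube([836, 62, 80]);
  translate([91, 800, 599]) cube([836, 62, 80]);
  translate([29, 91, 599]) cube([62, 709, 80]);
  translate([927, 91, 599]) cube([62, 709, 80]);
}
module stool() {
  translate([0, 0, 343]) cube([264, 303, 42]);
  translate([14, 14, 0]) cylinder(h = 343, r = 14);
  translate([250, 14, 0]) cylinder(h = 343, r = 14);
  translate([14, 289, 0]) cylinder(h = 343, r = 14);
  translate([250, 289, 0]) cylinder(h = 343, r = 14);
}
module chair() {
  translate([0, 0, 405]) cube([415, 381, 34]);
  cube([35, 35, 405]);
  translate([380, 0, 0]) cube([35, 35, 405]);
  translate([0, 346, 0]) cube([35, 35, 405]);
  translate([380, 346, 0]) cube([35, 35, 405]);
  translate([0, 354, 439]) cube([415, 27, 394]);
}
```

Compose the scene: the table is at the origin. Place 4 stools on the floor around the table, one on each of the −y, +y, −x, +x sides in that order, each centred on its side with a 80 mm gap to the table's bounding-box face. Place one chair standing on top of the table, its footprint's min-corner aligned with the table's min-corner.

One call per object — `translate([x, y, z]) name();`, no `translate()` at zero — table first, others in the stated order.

table();
translate([377, -383, 0]) stool();
translate([377, 971, 0]) stool();
translate([-344, 294, 0]) stool();
translate([1098, 294, 0]) stool();
translate([0, 0, 705]) chair();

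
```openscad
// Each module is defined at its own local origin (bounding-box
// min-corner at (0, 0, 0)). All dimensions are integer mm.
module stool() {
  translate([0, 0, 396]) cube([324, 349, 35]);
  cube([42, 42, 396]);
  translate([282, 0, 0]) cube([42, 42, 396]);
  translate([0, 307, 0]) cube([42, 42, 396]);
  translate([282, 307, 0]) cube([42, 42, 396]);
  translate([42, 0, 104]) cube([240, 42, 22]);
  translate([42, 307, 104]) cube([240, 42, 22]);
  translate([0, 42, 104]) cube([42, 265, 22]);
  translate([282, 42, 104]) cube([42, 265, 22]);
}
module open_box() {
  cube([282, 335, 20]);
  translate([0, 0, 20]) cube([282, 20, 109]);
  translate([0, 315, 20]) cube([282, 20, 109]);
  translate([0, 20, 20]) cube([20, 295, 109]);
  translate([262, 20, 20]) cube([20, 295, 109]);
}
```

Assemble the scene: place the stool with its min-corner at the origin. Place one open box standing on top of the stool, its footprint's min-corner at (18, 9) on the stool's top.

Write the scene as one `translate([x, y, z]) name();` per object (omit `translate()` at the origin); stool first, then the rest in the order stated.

stool();
translate([18, 9, 431]) open_box();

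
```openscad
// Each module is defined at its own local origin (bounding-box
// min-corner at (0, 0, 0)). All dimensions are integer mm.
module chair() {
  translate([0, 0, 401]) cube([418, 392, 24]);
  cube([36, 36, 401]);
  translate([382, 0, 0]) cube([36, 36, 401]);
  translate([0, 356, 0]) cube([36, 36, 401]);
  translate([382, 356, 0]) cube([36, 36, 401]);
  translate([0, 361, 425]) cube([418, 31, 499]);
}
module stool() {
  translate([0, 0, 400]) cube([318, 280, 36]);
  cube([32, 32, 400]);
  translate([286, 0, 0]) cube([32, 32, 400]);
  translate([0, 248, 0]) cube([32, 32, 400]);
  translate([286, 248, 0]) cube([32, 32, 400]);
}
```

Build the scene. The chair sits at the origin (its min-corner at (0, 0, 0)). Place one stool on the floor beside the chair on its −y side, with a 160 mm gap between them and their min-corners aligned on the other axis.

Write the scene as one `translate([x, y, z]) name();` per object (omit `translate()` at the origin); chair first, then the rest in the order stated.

chair();
translate([0, -440, 0]) stool();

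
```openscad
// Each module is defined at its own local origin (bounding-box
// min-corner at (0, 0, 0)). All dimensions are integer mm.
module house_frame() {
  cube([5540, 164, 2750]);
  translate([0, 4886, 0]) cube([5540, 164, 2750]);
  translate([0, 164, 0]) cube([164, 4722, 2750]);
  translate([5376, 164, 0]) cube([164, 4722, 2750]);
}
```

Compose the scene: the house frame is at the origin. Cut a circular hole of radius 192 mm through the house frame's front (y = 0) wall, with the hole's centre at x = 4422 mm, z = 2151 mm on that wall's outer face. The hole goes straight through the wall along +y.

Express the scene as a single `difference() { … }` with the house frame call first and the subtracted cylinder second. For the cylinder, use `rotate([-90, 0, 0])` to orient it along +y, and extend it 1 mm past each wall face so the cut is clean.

difference() {
  house_frame();
  translate([4422, -1, 2151]) rotate([-90, 0, 0]) cylinder(h = 166, r = 192);
}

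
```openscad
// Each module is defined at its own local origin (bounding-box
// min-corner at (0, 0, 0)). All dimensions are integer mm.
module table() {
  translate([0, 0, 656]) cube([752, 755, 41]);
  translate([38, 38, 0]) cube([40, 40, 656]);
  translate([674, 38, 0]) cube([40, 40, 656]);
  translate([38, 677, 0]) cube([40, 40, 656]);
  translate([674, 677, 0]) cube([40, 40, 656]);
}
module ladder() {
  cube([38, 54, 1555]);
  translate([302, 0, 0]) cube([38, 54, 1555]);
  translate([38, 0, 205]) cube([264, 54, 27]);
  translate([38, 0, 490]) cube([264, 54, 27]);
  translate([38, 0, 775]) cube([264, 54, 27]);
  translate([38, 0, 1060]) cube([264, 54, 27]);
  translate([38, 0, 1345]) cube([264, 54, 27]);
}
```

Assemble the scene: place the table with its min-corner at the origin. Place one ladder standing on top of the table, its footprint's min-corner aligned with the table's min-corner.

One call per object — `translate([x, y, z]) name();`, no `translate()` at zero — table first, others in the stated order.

table();
translate([0, 0, 697]) ladder();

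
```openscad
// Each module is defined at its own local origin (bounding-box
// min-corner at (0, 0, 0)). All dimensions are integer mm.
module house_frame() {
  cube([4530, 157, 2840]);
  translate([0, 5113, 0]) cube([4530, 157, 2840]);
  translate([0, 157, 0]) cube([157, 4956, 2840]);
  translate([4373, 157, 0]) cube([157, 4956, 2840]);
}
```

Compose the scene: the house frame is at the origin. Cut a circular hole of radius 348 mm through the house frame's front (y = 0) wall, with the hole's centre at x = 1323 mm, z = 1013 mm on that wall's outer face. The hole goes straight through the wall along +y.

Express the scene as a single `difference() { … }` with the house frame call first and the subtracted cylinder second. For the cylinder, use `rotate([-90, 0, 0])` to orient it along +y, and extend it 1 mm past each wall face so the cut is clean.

difference() {
  house_frame();
  translate([1323, -1, 1013]) rotate([-90, 0, 0]) cylinder(h = 159, r = 348);
}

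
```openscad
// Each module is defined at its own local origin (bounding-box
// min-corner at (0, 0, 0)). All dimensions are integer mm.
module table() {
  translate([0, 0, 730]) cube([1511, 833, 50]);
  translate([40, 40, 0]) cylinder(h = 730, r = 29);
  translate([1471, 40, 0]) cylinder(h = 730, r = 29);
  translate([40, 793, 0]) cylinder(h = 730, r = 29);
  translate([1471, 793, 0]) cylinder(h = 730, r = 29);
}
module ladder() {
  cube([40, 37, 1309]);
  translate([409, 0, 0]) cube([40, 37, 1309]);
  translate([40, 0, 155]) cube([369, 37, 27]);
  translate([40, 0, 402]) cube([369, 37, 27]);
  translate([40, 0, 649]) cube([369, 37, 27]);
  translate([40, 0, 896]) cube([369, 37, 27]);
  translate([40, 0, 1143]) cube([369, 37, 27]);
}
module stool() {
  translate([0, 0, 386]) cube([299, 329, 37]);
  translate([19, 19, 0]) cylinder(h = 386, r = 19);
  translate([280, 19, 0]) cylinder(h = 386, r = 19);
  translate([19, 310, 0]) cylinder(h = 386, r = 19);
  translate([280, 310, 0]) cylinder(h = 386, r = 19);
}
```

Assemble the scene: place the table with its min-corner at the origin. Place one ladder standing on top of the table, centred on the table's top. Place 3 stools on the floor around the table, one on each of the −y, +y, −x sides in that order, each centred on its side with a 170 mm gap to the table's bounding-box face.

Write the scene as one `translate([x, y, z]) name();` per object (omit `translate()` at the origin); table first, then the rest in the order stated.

table();
translate([531, 398, 780]) ladder();
translate([606, -499, 0]) stool();
translate([606, 1003, 0]) stool();
translate([-469, 252, 0]) stool();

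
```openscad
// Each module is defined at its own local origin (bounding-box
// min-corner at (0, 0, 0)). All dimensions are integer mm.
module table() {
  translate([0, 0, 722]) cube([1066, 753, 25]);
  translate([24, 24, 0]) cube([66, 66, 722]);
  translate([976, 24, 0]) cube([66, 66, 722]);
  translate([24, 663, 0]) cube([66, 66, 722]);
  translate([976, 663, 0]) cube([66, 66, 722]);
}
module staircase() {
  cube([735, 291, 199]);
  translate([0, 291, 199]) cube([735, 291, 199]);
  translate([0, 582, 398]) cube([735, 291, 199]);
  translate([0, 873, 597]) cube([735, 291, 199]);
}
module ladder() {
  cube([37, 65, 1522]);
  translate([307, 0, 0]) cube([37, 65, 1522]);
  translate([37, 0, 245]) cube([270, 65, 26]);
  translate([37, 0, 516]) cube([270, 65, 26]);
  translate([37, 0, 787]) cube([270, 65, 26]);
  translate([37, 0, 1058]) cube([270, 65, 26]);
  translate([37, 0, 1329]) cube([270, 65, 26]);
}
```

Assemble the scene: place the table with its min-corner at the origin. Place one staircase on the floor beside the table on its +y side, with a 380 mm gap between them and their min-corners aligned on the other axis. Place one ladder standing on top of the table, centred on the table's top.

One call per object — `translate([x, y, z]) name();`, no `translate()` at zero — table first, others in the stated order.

table();
translate([0, 1133, 0]) staircase();
translate([361, 344, 747]) ladder();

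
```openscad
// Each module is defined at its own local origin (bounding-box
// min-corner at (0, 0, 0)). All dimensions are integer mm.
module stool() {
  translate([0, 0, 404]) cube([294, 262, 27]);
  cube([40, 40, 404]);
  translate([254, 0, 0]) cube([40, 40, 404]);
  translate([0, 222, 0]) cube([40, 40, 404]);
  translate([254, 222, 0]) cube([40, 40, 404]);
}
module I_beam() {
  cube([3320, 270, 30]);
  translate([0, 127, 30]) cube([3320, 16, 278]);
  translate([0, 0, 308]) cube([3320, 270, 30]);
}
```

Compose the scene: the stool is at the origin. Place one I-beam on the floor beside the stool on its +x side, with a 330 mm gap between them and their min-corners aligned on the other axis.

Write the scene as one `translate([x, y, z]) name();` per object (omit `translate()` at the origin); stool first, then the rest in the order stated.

stool();
translate([624, 0, 0]) I_beam();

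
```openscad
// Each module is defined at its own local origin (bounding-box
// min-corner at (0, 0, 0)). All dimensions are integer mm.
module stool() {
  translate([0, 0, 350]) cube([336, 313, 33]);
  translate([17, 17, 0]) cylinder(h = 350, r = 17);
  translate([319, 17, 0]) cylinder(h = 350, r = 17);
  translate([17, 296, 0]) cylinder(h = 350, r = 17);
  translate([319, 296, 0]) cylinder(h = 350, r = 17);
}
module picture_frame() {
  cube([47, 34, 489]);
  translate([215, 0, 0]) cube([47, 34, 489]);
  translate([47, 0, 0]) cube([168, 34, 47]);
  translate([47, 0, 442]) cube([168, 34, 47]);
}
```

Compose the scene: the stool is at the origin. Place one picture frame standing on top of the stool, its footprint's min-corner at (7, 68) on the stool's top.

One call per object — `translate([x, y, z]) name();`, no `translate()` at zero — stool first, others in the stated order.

stool();
translate([7, 68, 383]) picture_frame();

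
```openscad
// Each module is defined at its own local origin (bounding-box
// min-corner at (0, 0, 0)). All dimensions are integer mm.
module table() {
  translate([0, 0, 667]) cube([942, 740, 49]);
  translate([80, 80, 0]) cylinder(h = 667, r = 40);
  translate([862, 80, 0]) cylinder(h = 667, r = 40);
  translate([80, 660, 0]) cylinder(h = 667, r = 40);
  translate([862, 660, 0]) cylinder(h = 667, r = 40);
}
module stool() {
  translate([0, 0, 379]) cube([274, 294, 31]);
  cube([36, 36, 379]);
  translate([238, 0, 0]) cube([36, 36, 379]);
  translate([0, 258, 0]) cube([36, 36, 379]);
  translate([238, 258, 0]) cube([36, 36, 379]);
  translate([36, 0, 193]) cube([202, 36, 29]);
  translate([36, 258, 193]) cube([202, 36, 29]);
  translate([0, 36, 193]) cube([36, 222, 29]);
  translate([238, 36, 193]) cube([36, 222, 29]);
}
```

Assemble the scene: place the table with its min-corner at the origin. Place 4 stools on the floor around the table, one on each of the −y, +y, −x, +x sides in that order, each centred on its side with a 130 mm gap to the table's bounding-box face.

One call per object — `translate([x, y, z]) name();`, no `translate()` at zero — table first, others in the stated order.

table();
translate([334, -424, 0]) stool();
translate([334, 870, 0]) stool();
translate([-404, 223, 0]) stool();
translate([1072, 223, 0]) stool();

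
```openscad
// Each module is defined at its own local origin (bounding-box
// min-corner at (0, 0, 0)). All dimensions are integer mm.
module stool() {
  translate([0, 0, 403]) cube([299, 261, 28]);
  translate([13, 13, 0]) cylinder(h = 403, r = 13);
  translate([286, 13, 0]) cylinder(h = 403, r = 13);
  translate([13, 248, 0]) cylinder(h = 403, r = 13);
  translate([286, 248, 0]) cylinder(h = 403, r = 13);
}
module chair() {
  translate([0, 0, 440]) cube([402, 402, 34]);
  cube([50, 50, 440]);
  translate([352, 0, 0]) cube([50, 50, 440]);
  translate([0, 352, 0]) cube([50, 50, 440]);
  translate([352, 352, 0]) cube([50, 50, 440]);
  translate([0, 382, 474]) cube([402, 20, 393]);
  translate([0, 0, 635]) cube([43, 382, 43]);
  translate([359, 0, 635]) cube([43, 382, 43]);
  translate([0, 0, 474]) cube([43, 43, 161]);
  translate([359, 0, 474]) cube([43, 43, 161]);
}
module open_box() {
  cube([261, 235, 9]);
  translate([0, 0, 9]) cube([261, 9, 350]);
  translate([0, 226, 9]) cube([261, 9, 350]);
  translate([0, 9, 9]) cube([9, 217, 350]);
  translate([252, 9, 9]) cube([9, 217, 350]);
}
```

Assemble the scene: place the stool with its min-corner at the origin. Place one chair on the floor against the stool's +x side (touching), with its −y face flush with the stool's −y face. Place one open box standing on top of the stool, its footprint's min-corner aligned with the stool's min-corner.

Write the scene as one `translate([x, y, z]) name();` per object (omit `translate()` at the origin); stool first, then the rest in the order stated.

stool();
translate([299, 0, 0]) chair();
translate([0, 0, 431]) open_box();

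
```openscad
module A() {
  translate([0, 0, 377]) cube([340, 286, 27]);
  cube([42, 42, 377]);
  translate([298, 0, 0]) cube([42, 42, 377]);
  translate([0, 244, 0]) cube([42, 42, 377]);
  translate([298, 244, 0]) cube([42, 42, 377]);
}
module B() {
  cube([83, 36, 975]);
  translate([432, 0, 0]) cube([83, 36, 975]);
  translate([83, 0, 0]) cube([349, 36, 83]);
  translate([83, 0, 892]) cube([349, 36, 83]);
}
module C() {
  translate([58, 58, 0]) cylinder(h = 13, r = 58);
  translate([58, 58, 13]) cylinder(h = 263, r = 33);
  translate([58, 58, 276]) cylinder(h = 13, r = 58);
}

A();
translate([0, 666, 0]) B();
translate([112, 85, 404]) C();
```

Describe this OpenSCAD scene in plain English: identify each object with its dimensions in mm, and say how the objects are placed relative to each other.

A is a four-legged stool. The seat is 340×286 mm, 27 mm thick, top at z = 404 mm. It stands on four square legs, each 42×42 mm in cross-section, from z = 0 to the seat underside, each flush with a corner of the seat.

B is a rectangular picture frame lying in the x–z plane (depth along y). The opening is 349 mm wide (x) by 809 mm tall (z), surrounded by a border 83 mm wide on all four sides. The frame is 36 mm deep and is made of two full-height vertical stiles with two horizontal rails fitted between them.

C is a spool: two coaxial disc flanges of radius 58 mm and thickness 13 mm, joined by a core cylinder of radius 33 mm and height 263 mm. The lower flange rests on z = 0 and the three cylinders share a vertical axis.

The picture frame is on the floor beside the stool on its +y side. The spool is on top of the stool, centred.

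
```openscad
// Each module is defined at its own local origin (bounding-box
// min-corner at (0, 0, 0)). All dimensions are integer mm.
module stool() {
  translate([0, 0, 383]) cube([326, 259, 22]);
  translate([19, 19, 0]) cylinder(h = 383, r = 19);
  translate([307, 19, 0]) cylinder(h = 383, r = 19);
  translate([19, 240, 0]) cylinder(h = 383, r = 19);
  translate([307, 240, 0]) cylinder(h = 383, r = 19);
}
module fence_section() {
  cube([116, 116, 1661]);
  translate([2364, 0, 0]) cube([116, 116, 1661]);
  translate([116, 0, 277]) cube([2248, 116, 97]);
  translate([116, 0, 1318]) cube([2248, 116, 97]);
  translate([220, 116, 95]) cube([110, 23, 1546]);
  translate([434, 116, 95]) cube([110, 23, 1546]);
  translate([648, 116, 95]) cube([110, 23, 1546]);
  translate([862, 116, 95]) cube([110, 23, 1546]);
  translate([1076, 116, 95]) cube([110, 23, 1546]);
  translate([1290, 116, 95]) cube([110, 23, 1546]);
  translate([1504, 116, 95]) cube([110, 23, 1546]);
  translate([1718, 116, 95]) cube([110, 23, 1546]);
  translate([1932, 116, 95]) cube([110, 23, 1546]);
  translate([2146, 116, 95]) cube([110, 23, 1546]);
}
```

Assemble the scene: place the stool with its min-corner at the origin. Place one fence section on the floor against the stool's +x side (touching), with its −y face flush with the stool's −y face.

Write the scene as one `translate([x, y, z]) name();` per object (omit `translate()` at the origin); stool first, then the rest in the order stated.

stool();
translate([326, 0, 0]) fence_section();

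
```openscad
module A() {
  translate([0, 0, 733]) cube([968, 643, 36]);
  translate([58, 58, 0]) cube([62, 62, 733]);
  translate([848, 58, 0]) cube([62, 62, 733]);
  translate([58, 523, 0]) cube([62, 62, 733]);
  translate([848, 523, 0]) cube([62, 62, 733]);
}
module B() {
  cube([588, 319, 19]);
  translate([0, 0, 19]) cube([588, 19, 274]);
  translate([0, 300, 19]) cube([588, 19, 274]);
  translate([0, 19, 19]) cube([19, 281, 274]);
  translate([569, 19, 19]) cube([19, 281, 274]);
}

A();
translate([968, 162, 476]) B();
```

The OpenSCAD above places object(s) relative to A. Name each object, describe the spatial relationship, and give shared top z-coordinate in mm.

A is a table. B is an open box. The open box is beside the table with their tops flush at z = 769. The shared top z-coordinate is 769 mm.

Both tops at z = 769 mm.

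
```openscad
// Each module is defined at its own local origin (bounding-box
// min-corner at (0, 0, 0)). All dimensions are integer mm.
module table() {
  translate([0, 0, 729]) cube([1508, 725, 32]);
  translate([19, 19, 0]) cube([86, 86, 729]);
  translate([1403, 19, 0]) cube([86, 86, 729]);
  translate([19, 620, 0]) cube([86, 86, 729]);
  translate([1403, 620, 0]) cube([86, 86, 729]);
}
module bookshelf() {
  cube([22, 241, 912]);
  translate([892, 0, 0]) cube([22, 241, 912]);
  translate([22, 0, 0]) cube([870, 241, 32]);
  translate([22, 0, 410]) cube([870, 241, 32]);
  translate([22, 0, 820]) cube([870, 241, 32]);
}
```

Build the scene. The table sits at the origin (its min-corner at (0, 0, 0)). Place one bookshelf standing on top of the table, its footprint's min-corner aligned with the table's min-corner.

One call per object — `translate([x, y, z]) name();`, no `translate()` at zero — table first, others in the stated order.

table();
translate([0, 0, 761]) bookshelf();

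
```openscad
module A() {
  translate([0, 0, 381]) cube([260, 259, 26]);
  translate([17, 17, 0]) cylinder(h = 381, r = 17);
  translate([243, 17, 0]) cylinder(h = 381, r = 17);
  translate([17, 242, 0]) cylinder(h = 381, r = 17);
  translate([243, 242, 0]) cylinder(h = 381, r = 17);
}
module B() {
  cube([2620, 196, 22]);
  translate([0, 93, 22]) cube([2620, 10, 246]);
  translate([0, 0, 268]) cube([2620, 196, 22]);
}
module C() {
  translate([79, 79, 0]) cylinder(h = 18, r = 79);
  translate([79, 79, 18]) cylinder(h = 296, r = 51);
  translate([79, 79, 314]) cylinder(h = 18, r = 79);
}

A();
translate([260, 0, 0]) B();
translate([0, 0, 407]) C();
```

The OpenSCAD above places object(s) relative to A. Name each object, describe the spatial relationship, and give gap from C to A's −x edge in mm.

A is a stool. B is an I-beam. C is a spool. The I-beam is against the stool's +x side, with their −y faces flush. The spool is on top of the stool. The gap from the spool to the stool's −x edge is 0 mm.

The spool's min-x is at 0; the stool's min-x is 0; gap = 0 mm.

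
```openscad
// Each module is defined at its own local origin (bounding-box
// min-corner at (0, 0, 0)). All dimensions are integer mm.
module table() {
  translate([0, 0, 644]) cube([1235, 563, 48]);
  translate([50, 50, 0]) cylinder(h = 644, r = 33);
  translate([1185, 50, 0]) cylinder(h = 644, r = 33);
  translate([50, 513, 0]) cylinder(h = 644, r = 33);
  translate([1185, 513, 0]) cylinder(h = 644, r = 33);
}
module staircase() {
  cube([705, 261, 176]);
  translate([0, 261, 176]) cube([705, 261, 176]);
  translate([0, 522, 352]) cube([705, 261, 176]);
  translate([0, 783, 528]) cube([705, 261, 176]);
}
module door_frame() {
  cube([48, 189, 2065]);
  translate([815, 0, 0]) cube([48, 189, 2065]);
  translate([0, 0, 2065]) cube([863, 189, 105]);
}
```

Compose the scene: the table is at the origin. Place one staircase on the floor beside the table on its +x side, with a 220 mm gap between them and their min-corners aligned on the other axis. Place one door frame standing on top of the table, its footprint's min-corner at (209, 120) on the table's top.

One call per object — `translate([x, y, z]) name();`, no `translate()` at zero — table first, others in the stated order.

table();
translate([1455, 0, 0]) staircase();
translate([209, 120, 692]) door_frame();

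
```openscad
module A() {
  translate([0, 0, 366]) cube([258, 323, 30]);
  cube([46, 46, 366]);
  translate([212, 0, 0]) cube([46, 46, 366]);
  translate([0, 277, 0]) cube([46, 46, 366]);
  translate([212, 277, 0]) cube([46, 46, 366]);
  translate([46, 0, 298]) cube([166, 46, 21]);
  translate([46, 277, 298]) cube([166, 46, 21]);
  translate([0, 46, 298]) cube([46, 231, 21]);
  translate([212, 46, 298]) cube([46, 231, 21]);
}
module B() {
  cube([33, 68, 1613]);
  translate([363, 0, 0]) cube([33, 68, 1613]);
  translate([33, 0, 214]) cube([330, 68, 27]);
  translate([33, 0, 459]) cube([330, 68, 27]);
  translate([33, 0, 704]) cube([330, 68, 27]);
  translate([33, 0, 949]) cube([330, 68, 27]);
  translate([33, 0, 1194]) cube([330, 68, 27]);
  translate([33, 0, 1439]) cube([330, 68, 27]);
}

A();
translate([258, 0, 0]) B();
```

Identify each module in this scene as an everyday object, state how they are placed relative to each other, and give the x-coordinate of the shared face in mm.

A is a stool. B is a ladder. The ladder is against the stool's +x side, with their −y faces flush. The x-coordinate of the shared face is 258 mm.

The stool's +x face and the ladder's −x face are both at x = 258 mm.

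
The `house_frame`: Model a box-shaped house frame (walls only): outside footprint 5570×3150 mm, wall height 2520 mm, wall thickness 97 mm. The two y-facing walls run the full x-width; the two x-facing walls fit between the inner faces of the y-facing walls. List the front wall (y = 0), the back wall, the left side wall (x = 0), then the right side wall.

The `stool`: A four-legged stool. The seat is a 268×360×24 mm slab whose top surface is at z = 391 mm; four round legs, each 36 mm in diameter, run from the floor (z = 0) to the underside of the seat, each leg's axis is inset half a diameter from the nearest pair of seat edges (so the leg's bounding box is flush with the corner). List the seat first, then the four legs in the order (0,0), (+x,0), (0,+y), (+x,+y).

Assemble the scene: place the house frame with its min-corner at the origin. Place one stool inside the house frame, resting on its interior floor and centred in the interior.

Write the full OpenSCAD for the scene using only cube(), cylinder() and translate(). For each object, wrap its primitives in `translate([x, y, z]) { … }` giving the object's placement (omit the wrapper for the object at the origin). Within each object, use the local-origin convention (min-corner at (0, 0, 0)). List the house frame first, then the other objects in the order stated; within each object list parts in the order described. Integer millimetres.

cube([5570, 97, 2520]);
translate([0, 3053, 0]) cube([5570, 97, 2520]);
translate([0, 97, 0]) cube([97, 2956, 2520]);
translate([5473, 97, 0]) cube([97, 2956, 2520]);
translate([2651, 1395, 0]) {
  translate([0, 0, 367]) cube([268, 360, 24]);
  translate([18, 18, 0]) cylinder(h = 367, r = 18);
  translate([250, 18, 0]) cylinder(h = 367, r = 18);
  translate([18, 342, 0]) cylinder(h = 367, r = 18);
  translate([250, 342, 0]) cylinder(h = 367, r = 18);
}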